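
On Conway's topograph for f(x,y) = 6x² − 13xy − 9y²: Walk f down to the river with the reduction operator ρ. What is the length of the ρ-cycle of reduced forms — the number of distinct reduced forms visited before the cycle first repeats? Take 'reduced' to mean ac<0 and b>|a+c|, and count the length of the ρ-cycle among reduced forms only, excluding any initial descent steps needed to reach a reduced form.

D = 385, ⌊√D⌋ = 19
descent: ρ → (-9,13,6)  [lands on river]
river: ρ → (6,11,-11)
river: ρ → (-11,11,6)
river: ρ → (6,13,-9)
river: ρ → (-9,5,10)
river: ρ → (10,15,-4)
river: ρ → (-4,17,6)
river: ρ → (6,19,-1)
river: ρ → (-1,19,6)
river: ρ → (6,17,-4)
river: ρ → (-4,15,10)
river: ρ → (10,5,-9)
ρ-cycle length = 12 (tail of 1 descent step not counted)

12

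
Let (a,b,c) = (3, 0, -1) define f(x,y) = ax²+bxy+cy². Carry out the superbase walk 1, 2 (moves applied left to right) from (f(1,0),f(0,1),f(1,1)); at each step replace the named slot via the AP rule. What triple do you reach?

start (3,-1,2) = (f(1,0),f(0,1),f(1,1))
replace slot 1: 2·((-1)+2) − 3 = -1 → (-1,-1,2)
replace slot 2: 2·((-1)+2) − (-1) = 3 → (-1,3,2)

-1,3,2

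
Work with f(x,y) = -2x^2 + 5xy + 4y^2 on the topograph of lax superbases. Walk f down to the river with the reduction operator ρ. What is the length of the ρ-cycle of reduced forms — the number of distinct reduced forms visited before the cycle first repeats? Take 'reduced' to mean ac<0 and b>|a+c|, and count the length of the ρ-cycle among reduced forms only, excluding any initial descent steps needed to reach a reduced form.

D = 57, ⌊√D⌋ = 7
river: ρ → (4,3,-3)
river: ρ → (-3,3,4)
river: ρ → (4,5,-2)
river: ρ → (-2,7,1)
river: ρ → (1,7,-2)
river: ρ → (-2,5,4)
ρ-cycle length = 6 (tail of 0 descent steps not counted)

6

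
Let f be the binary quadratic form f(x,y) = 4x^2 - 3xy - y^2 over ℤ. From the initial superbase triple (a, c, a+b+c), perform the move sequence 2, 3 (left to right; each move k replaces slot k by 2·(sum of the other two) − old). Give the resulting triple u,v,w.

start (4,-1,0) = (f(1,0),f(0,1),f(1,1))
replace slot 2: 2·(4+0) − (-1) = 9 → (4,9,0)
replace slot 3: 2·(4+9) − 0 = 26 → (4,9,26)

4,9,26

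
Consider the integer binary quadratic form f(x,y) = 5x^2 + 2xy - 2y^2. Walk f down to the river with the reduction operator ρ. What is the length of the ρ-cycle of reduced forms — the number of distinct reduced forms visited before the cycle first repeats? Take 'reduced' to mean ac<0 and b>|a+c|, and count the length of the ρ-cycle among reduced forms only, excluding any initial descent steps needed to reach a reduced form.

D = 44, ⌊√D⌋ = 6
descent: ρ → (-2,6,1)  [lands on river]
river: ρ → (1,6,-2)
ρ-cycle length = 2 (tail of 1 descent step not counted)

2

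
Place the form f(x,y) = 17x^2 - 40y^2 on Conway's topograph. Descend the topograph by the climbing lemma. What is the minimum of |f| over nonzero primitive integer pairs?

descent: ρ → (-40,0,17)
descent: ρ → (17,34,-23)  [lands on river]
river: ρ → (-23,12,28)
river: ρ → (28,44,-7)
river: ρ → (-7,40,40)
river: ρ → (40,40,-7)
river: ρ → (-7,44,28)
river: ρ → (28,12,-23)
river: ρ → (-23,34,17)
closes: descent 2, river 8
min |a| on river = 7

7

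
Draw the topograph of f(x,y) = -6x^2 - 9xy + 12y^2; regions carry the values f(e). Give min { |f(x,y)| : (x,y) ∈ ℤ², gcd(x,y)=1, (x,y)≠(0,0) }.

descent: ρ → (12,9,-6)  [lands on river]
river: ρ → (-6,15,6)
river: ρ → (6,9,-12)
river: ρ → (-12,15,3)
river: ρ → (3,15,-12)
river: ρ → (-12,9,6)
river: ρ → (6,15,-6)
river: ρ → (-6,9,12)
river: ρ → (12,15,-3)
river: ρ → (-3,15,12)
closes: descent 1, river 10
min |a| on river = 3

3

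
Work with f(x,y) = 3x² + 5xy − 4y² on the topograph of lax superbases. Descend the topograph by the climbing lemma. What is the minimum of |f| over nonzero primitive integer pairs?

river: ρ → (-4,3,4)
river: ρ → (4,5,-3)
river: ρ → (-3,7,2)
river: ρ → (2,5,-6)
river: ρ → (-6,7,1)
river: ρ → (1,7,-6)
river: ρ → (-6,5,2)
river: ρ → (2,7,-3)
river: ρ → (-3,5,4)
river: ρ → (4,3,-4)
river: ρ → (-4,5,3)
river: ρ → (3,7,-2)
river: ρ → (-2,5,6)
river: ρ → (6,7,-1)
river: ρ → (-1,7,6)
river: ρ → (6,5,-2)
river: ρ → (-2,7,3)
river: ρ → (3,5,-4)
closes: descent 0, river 18
min |a| on river = 1

1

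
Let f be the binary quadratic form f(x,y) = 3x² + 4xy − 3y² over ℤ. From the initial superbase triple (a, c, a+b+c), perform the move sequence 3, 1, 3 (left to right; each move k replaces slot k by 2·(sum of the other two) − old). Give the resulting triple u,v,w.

start (3,-3,4) = (f(1,0),f(0,1),f(1,1))
replace slot 3: 2·(3+(-3)) − 4 = -4 → (3,-3,-4)
replace slot 1: 2·((-3)+(-4)) − 3 = -17 → (-17,-3,-4)
replace slot 3: 2·((-17)+(-3)) − (-4) = -36 → (-17,-3,-36)

-17,-3,-36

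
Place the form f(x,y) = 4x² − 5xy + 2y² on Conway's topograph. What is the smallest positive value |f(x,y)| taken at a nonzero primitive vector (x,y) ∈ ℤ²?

translate: b→3 (≡-5 mod 8), so (4,-5,2)→(4,3,1)
flip: (4,3,1)→(1,-3,4)
translate: b→1 (≡-3 mod 2), so (1,-3,4)→(1,1,2)
reduced (well bottom): (1,1,2) with a≤c, −a<b≤a
well minimum = a = 1

1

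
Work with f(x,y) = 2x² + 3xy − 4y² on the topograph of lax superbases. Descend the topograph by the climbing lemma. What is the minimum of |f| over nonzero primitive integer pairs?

river: ρ → (-4,5,1)
river: ρ → (1,5,-4)
river: ρ → (-4,3,2)
river: ρ → (2,5,-2)
river: ρ → (-2,3,4)
river: ρ → (4,5,-1)
river: ρ → (-1,5,4)
river: ρ → (4,3,-2)
river: ρ → (-2,5,2)
river: ρ → (2,3,-4)
closes: descent 0, river 10
min |a| on river = 1

1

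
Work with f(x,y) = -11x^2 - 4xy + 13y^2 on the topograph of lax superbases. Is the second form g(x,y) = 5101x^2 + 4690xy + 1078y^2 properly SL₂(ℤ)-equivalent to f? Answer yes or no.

D₁ = 588, D₂ = 588
river cycle of f (length 6): (13, 4, -11), (-11, 18, 6), (6, 18, -11), (-11, 4, 13), (13, 22, -2), (-2, 22, 13)
river cycle of g (length 6): (-2, 22, 13), (13, 4, -11), (-11, 18, 6), (6, 18, -11), (-11, 4, 13), (13, 22, -2)
cycles coincide ⇒ equivalent

yes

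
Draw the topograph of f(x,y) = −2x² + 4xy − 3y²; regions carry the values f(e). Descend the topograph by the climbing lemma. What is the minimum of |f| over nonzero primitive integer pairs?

translate: b→0 (≡-4 mod 4), so (2,-4,3)→(2,0,1)
flip: (2,0,1)→(1,0,2)
reduced (well bottom): (1,0,2) with a≤c, −a<b≤a
well minimum |f| = |-1| = 1 (negative-definite)

1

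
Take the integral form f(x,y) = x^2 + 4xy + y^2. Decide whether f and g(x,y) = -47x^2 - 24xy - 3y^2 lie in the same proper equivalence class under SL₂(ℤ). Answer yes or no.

D₁ = 12, D₂ = 12
river cycle of f (length 2): (1, 2, -2), (-2, 2, 1)
river cycle of g (length 2): (1, 2, -2), (-2, 2, 1)
cycles coincide ⇒ equivalent

yes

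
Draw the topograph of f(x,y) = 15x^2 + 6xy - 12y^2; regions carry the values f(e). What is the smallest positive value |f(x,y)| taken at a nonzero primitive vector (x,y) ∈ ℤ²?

river: ρ → (-12,18,9)
river: ρ → (9,18,-12)
river: ρ → (-12,6,15)
river: ρ → (15,24,-3)
river: ρ → (-3,24,15)
river: ρ → (15,6,-12)
closes: descent 0, river 6
min |a| on river = 3

3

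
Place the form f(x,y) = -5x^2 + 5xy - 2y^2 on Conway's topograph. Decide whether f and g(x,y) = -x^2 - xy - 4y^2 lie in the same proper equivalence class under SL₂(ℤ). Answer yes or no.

D₁ = -15, D₂ = -15
f is negative-definite; reduce −f:
−f: translate: b→5 (≡-5 mod 10), so (5,-5,2)→(5,5,2)
−f: flip: (5,5,2)→(2,-5,5)
−f: translate: b→-1 (≡-5 mod 4), so (2,-5,5)→(2,-1,2)
−f: flip: (2,-1,2)→(2,1,2)
−f: reduced (well bottom): (2,1,2) with a≤c, −a<b≤a
flip sign back: reduced form of f is (-2,-1,-2)
g is negative-definite; reduce −g:
−g: reduced (well bottom): (1,1,4) with a≤c, −a<b≤a
flip sign back: reduced form of g is (-1,-1,-4)
reduced forms (-2, -1, -2) vs (-1, -1, -4) ⇒ inequivalent

no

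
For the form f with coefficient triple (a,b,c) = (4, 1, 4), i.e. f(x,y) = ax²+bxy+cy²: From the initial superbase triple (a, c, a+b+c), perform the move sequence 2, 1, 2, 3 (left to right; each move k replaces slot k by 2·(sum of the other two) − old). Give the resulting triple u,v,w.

start (4,4,9) = (f(1,0),f(0,1),f(1,1))
replace slot 2: 2·(4+9) − 4 = 22 → (4,22,9)
replace slot 1: 2·(22+9) − 4 = 58 → (58,22,9)
replace slot 2: 2·(58+9) − 22 = 112 → (58,112,9)
replace slot 3: 2·(58+112) − 9 = 331 → (58,112,331)

58,112,331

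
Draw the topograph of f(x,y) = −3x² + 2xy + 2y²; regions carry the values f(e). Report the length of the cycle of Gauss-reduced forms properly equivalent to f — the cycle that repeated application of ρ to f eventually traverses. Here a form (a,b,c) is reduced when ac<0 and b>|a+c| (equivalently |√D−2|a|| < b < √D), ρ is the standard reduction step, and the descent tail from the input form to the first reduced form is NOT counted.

D = 28, ⌊√D⌋ = 5
river: ρ → (2,2,-3)
river: ρ → (-3,4,1)
river: ρ → (1,4,-3)
river: ρ → (-3,2,2)
ρ-cycle length = 4 (tail of 0 descent steps not counted)

4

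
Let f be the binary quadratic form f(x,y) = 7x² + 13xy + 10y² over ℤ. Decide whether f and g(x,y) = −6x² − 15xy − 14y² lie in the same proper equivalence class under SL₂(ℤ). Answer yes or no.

D₁ = -111, D₂ = -111
f: translate: b→-1 (≡13 mod 14), so (7,13,10)→(7,-1,4)
f: flip: (7,-1,4)→(4,1,7)
f: reduced (well bottom): (4,1,7) with a≤c, −a<b≤a
g is negative-definite; reduce −g:
−g: translate: b→3 (≡15 mod 12), so (6,15,14)→(6,3,5)
−g: flip: (6,3,5)→(5,-3,6)
−g: reduced (well bottom): (5,-3,6) with a≤c, −a<b≤a
flip sign back: reduced form of g is (-5,3,-6)
reduced forms (4, 1, 7) vs (-5, 3, -6) ⇒ inequivalent

no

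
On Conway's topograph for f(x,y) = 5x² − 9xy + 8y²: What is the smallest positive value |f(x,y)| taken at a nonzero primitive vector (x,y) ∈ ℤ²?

translate: b→1 (≡-9 mod 10), so (5,-9,8)→(5,1,4)
flip: (5,1,4)→(4,-1,5)
reduced (well bottom): (4,-1,5) with a≤c, −a<b≤a
well minimum = a = 4

4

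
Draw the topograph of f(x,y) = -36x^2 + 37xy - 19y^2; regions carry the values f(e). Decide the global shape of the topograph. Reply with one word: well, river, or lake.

D = b²−4ac = 37² − 4·(-36)·(-19) = -1367
D < 0 ⇒ definite ⇒ every region one sign ⇒ single well

well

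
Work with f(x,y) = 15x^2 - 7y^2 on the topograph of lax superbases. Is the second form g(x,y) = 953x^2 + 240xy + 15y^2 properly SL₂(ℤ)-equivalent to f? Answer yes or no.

D₁ = 420, D₂ = 420
river cycle of f (length 4): (-7, 14, 8), (8, 18, -3), (-3, 18, 8), (8, 14, -7)
river cycle of g (length 4): (-7, 14, 8), (8, 18, -3), (-3, 18, 8), (8, 14, -7)
cycles coincide ⇒ equivalent

yes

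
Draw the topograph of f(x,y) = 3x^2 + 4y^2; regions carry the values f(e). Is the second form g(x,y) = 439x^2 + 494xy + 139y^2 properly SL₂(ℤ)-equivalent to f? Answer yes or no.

D₁ = -48, D₂ = -48
f: reduced (well bottom): (3,0,4) with a≤c, −a<b≤a
g: translate: b→-384 (≡494 mod 878), so (439,494,139)→(439,-384,84)
g: flip: (439,-384,84)→(84,384,439)
g: translate: b→48 (≡384 mod 168), so (84,384,439)→(84,48,7)
g: flip: (84,48,7)→(7,-48,84)
g: translate: b→-6 (≡-48 mod 14), so (7,-48,84)→(7,-6,3)
g: flip: (7,-6,3)→(3,6,7)
g: translate: b→0 (≡6 mod 6), so (3,6,7)→(3,0,4)
g: reduced (well bottom): (3,0,4) with a≤c, −a<b≤a
reduced forms (3, 0, 4) vs (3, 0, 4) ⇒ equivalent

yes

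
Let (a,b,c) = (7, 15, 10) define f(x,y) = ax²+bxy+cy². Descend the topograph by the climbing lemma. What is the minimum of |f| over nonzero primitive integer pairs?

translate: b→1 (≡15 mod 14), so (7,15,10)→(7,1,2)
flip: (7,1,2)→(2,-1,7)
reduced (well bottom): (2,-1,7) with a≤c, −a<b≤a
well minimum = a = 2

2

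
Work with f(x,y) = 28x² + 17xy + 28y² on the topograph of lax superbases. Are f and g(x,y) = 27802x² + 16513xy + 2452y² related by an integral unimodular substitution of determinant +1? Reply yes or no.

D₁ = -2847, D₂ = -2847
f: reduced (well bottom): (28,17,28) with a≤c, −a<b≤a
g: flip: (27802,16513,2452)→(2452,-16513,27802)
g: translate: b→-1801 (≡-16513 mod 4904), so (2452,-16513,27802)→(2452,-1801,331)
g: flip: (2452,-1801,331)→(331,1801,2452)
g: translate: b→-185 (≡1801 mod 662), so (331,1801,2452)→(331,-185,28)
g: flip: (331,-185,28)→(28,185,331)
g: translate: b→17 (≡185 mod 56), so (28,185,331)→(28,17,28)
g: reduced (well bottom): (28,17,28) with a≤c, −a<b≤a
reduced forms (28, 17, 28) vs (28, 17, 28) ⇒ equivalent

yes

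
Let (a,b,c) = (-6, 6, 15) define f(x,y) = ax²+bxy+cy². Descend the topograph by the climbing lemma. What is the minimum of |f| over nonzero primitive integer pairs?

descent: ρ → (15,-6,-6)
descent: ρ → (-6,18,3)  [lands on river]
river: ρ → (3,18,-6)
closes: descent 2, river 2
min |a| on river = 3

3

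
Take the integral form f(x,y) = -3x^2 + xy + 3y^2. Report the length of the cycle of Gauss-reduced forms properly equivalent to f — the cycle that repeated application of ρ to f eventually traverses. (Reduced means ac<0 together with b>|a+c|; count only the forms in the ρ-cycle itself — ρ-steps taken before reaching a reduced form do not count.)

D = 37, ⌊√D⌋ = 6
river: ρ → (3,5,-1)
river: ρ → (-1,5,3)
river: ρ → (3,1,-3)
river: ρ → (-3,5,1)
river: ρ → (1,5,-3)
river: ρ → (-3,1,3)
ρ-cycle length = 6 (tail of 0 descent steps not counted)

6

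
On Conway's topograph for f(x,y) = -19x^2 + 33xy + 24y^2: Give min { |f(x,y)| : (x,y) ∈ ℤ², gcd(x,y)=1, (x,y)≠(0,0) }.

river: ρ → (24,15,-28)
river: ρ → (-28,41,11)
river: ρ → (11,47,-16)
river: ρ → (-16,49,8)
river: ρ → (8,47,-22)
river: ρ → (-22,41,14)
river: ρ → (14,43,-19)
river: ρ → (-19,33,24)
closes: descent 0, river 8
min |a| on river = 8

8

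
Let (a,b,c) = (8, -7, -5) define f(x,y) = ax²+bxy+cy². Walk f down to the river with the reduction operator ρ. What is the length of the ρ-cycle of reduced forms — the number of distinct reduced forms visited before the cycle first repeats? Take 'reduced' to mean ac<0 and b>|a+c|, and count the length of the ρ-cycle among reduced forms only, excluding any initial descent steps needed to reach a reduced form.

D = 209, ⌊√D⌋ = 14
descent: ρ → (-5,7,8)  [lands on river]
river: ρ → (8,9,-4)
river: ρ → (-4,7,10)
river: ρ → (10,13,-1)
river: ρ → (-1,13,10)
river: ρ → (10,7,-4)
river: ρ → (-4,9,8)
river: ρ → (8,7,-5)
river: ρ → (-5,13,2)
river: ρ → (2,11,-11)
river: ρ → (-11,11,2)
river: ρ → (2,13,-5)
ρ-cycle length = 12 (tail of 1 descent step not counted)

12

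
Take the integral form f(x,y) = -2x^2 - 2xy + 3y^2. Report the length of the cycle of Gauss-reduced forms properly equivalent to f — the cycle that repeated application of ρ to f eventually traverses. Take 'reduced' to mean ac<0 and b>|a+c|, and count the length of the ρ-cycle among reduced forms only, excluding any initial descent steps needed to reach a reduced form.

D = 28, ⌊√D⌋ = 5
descent: ρ → (3,2,-2)  [lands on river]
river: ρ → (-2,2,3)
river: ρ → (3,4,-1)
river: ρ → (-1,4,3)
ρ-cycle length = 4 (tail of 1 descent step not counted)

4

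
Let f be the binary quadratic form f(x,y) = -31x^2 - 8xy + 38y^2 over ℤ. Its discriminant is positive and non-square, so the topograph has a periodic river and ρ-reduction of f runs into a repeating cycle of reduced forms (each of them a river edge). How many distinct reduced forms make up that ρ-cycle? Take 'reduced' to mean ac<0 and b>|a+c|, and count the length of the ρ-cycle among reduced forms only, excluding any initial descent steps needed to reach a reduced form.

D = 4776, ⌊√D⌋ = 69
descent: ρ → (38,8,-31)  [lands on river]
river: ρ → (-31,54,15)
river: ρ → (15,66,-7)
river: ρ → (-7,60,42)
river: ρ → (42,24,-25)
river: ρ → (-25,26,41)
river: ρ → (41,56,-10)
river: ρ → (-10,64,17)
river: ρ → (17,38,-49)
river: ρ → (-49,60,6)
river: ρ → (6,60,-49)
river: ρ → (-49,38,17)
river: ρ → (17,64,-10)
river: ρ → (-10,56,41)
river: ρ → (41,26,-25)
river: ρ → (-25,24,42)
river: ρ → (42,60,-7)
river: ρ → (-7,66,15)
river: ρ → (15,54,-31)
river: ρ → (-31,8,38)
river: ρ → (38,68,-1)
river: ρ → (-1,68,38)
ρ-cycle length = 22 (tail of 1 descent step not counted)

22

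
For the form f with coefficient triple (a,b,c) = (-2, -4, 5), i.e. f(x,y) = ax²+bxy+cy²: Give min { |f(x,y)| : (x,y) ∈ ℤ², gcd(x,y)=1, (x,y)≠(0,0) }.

descent: ρ → (5,4,-2)  [lands on river]
river: ρ → (-2,4,5)
river: ρ → (5,6,-1)
river: ρ → (-1,6,5)
closes: descent 1, river 4
min |a| on river = 1

1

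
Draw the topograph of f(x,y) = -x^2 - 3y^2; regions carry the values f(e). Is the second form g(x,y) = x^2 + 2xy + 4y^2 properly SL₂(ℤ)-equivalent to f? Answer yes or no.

D₁ = -12, D₂ = -12
f is negative-definite; reduce −f:
−f: reduced (well bottom): (1,0,3) with a≤c, −a<b≤a
flip sign back: reduced form of f is (-1,0,-3)
g: translate: b→0 (≡2 mod 2), so (1,2,4)→(1,0,3)
g: reduced (well bottom): (1,0,3) with a≤c, −a<b≤a
reduced forms (-1, 0, -3) vs (1, 0, 3) ⇒ inequivalent

no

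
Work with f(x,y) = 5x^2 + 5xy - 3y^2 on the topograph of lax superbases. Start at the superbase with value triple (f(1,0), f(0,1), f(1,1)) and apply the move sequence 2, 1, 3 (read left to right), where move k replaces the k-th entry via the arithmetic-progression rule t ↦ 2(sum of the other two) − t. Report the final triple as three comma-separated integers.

start (5,-3,7) = (f(1,0),f(0,1),f(1,1))
replace slot 2: 2·(5+7) − (-3) = 27 → (5,27,7)
replace slot 1: 2·(27+7) − 5 = 63 → (63,27,7)
replace slot 3: 2·(63+27) − 7 = 173 → (63,27,173)

63,27,173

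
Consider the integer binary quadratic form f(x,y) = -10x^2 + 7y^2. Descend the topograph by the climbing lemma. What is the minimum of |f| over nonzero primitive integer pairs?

descent: ρ → (7,14,-3)  [lands on river]
river: ρ → (-3,16,2)
river: ρ → (2,16,-3)
river: ρ → (-3,14,7)
closes: descent 1, river 4
min |a| on river = 2

2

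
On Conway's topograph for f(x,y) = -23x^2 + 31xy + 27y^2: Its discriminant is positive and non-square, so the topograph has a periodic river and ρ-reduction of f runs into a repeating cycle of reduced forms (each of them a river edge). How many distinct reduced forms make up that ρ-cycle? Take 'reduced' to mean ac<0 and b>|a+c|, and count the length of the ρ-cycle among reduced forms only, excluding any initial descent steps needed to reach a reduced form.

D = 3445, ⌊√D⌋ = 58
river: ρ → (27,23,-27)
river: ρ → (-27,31,23)
river: ρ → (23,15,-35)
river: ρ → (-35,55,3)
river: ρ → (3,53,-53)
river: ρ → (-53,53,3)
river: ρ → (3,55,-35)
river: ρ → (-35,15,23)
river: ρ → (23,31,-27)
river: ρ → (-27,23,27)
river: ρ → (27,31,-23)
river: ρ → (-23,15,35)
river: ρ → (35,55,-3)
river: ρ → (-3,53,53)
river: ρ → (53,53,-3)
river: ρ → (-3,55,35)
river: ρ → (35,15,-23)
river: ρ → (-23,31,27)
ρ-cycle length = 18 (tail of 0 descent steps not counted)

18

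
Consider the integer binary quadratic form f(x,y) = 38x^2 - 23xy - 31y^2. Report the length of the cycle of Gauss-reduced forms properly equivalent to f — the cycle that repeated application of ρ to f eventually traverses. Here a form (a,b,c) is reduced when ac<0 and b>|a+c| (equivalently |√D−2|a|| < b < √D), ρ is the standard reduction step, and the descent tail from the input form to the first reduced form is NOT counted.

D = 5241, ⌊√D⌋ = 72
descent: ρ → (-31,23,38)  [lands on river]
river: ρ → (38,53,-16)
river: ρ → (-16,43,53)
river: ρ → (53,63,-6)
river: ρ → (-6,69,20)
river: ρ → (20,51,-33)
river: ρ → (-33,15,38)
river: ρ → (38,61,-10)
river: ρ → (-10,59,44)
river: ρ → (44,29,-25)
river: ρ → (-25,71,2)
river: ρ → (2,69,-60)
river: ρ → (-60,51,11)
river: ρ → (11,59,-40)
river: ρ → (-40,21,30)
river: ρ → (30,39,-31)
ρ-cycle length = 16 (tail of 1 descent step not counted)

16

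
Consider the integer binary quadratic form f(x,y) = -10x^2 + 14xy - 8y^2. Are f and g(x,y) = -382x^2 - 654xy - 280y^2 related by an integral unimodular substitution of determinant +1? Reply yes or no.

D₁ = -124, D₂ = -124
f is negative-definite; reduce −f:
−f: translate: b→6 (≡-14 mod 20), so (10,-14,8)→(10,6,4)
−f: flip: (10,6,4)→(4,-6,10)
−f: translate: b→2 (≡-6 mod 8), so (4,-6,10)→(4,2,8)
−f: reduced (well bottom): (4,2,8) with a≤c, −a<b≤a
flip sign back: reduced form of f is (-4,-2,-8)
g is negative-definite; reduce −g:
−g: translate: b→-110 (≡654 mod 764), so (382,654,280)→(382,-110,8)
−g: flip: (382,-110,8)→(8,110,382)
−g: translate: b→-2 (≡110 mod 16), so (8,110,382)→(8,-2,4)
−g: flip: (8,-2,4)→(4,2,8)
−g: reduced (well bottom): (4,2,8) with a≤c, −a<b≤a
flip sign back: reduced form of g is (-4,-2,-8)
reduced forms (-4, -2, -8) vs (-4, -2, -8) ⇒ equivalent

yes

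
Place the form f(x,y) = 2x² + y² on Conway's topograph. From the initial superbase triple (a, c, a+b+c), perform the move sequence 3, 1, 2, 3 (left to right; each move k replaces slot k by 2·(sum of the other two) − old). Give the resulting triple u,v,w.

start (2,1,3) = (f(1,0),f(0,1),f(1,1))
replace slot 3: 2·(2+1) − 3 = 3 → (2,1,3)
replace slot 1: 2·(1+3) − 2 = 6 → (6,1,3)
replace slot 2: 2·(6+3) − 1 = 17 → (6,17,3)
replace slot 3: 2·(6+17) − 3 = 43 → (6,17,43)

6,17,43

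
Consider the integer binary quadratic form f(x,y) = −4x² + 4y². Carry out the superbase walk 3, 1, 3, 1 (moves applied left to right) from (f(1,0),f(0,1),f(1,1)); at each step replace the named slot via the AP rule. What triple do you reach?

start (-4,4,0) = (f(1,0),f(0,1),f(1,1))
replace slot 3: 2·((-4)+4) − 0 = 0 → (-4,4,0)
replace slot 1: 2·(4+0) − (-4) = 12 → (12,4,0)
replace slot 3: 2·(12+4) − 0 = 32 → (12,4,32)
replace slot 1: 2·(4+32) − 12 = 60 → (60,4,32)

60,4,32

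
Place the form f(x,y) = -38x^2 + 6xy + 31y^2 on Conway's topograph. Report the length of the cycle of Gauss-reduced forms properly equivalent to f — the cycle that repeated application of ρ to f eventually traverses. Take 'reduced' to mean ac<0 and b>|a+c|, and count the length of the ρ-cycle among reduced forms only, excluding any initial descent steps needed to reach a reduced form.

D = 4748, ⌊√D⌋ = 68
descent: ρ → (31,56,-13)  [lands on river]
river: ρ → (-13,48,47)
river: ρ → (47,46,-14)
river: ρ → (-14,66,7)
river: ρ → (7,60,-41)
river: ρ → (-41,22,26)
river: ρ → (26,30,-37)
river: ρ → (-37,44,19)
river: ρ → (19,32,-49)
river: ρ → (-49,66,2)
river: ρ → (2,66,-49)
river: ρ → (-49,32,19)
river: ρ → (19,44,-37)
river: ρ → (-37,30,26)
river: ρ → (26,22,-41)
river: ρ → (-41,60,7)
river: ρ → (7,66,-14)
river: ρ → (-14,46,47)
river: ρ → (47,48,-13)
river: ρ → (-13,56,31)
river: ρ → (31,68,-1)
river: ρ → (-1,68,31)
ρ-cycle length = 22 (tail of 1 descent step not counted)

22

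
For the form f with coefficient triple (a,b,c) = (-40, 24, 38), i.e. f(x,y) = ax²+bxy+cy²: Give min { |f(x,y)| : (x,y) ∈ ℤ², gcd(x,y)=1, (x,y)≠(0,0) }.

river: ρ → (38,52,-26)
river: ρ → (-26,52,38)
river: ρ → (38,24,-40)
river: ρ → (-40,56,22)
river: ρ → (22,76,-10)
river: ρ → (-10,64,64)
river: ρ → (64,64,-10)
river: ρ → (-10,76,22)
river: ρ → (22,56,-40)
river: ρ → (-40,24,38)
closes: descent 0, river 10
min |a| on river = 10

10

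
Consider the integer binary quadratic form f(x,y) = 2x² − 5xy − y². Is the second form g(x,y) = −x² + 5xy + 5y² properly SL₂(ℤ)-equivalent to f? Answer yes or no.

D₁ = 33, D₂ = 45
discriminants differ ⇒ not SL₂(ℤ)-equivalent

no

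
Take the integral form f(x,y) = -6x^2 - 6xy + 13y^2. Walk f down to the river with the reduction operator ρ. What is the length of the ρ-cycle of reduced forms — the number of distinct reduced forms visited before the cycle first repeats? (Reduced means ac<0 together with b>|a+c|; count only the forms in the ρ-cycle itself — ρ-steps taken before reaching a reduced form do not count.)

D = 348, ⌊√D⌋ = 18
descent: ρ → (13,6,-6)
descent: ρ → (-6,18,1)  [lands on river]
river: ρ → (1,18,-6)
ρ-cycle length = 2 (tail of 2 descent steps not counted)

2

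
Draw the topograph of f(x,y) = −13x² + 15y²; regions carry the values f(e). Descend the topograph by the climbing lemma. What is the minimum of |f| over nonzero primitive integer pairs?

descent: ρ → (15,0,-13)
descent: ρ → (-13,26,2)  [lands on river]
river: ρ → (2,26,-13)
closes: descent 2, river 2
min |a| on river = 2

2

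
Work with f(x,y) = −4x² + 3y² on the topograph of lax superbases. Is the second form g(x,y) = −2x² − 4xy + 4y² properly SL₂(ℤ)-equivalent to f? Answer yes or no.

D₁ = 48, D₂ = 48
river cycle of f (length 2): (3, 6, -1), (-1, 6, 3)
river cycle of g (length 2): (4, 4, -2), (-2, 4, 4)
cycles differ ⇒ inequivalent

no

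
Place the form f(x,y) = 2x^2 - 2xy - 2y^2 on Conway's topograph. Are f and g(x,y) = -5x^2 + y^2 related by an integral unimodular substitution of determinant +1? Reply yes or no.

D₁ = 20, D₂ = 20
river cycle of f (length 2): (-2, 2, 2), (2, 2, -2)
river cycle of g (length 2): (1, 4, -1), (-1, 4, 1)
cycles differ ⇒ inequivalent

no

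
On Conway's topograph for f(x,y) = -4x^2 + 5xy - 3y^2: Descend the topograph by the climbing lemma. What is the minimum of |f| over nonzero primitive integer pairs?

translate: b→3 (≡-5 mod 8), so (4,-5,3)→(4,3,2)
flip: (4,3,2)→(2,-3,4)
translate: b→1 (≡-3 mod 4), so (2,-3,4)→(2,1,3)
reduced (well bottom): (2,1,3) with a≤c, −a<b≤a
well minimum |f| = |-2| = 2 (negative-definite)

2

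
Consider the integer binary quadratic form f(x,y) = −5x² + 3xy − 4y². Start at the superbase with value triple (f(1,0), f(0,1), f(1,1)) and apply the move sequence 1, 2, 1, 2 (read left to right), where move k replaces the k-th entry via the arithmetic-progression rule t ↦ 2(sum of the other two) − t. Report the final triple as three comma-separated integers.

start (-5,-4,-6) = (f(1,0),f(0,1),f(1,1))
replace slot 1: 2·((-4)+(-6)) − (-5) = -15 → (-15,-4,-6)
replace slot 2: 2·((-15)+(-6)) − (-4) = -38 → (-15,-38,-6)
replace slot 1: 2·((-38)+(-6)) − (-15) = -73 → (-73,-38,-6)
replace slot 2: 2·((-73)+(-6)) − (-38) = -120 → (-73,-120,-6)

-73,-120,-6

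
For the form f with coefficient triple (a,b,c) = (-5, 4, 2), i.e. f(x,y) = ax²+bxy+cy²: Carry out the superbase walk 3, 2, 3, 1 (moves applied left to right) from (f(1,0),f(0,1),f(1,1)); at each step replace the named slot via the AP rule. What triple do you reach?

start (-5,2,1) = (f(1,0),f(0,1),f(1,1))
replace slot 3: 2·((-5)+2) − 1 = -7 → (-5,2,-7)
replace slot 2: 2·((-5)+(-7)) − 2 = -26 → (-5,-26,-7)
replace slot 3: 2·((-5)+(-26)) − (-7) = -55 → (-5,-26,-55)
replace slot 1: 2·((-26)+(-55)) − (-5) = -157 → (-157,-26,-55)

-157,-26,-55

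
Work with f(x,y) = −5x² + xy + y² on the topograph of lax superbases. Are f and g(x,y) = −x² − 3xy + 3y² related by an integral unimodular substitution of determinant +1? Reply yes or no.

D₁ = 21, D₂ = 21
river cycle of f (length 2): (1, 3, -3), (-3, 3, 1)
river cycle of g (length 2): (3, 3, -1), (-1, 3, 3)
cycles differ ⇒ inequivalent

no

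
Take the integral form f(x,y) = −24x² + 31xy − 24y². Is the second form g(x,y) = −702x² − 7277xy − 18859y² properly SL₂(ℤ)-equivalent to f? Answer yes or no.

D₁ = -1343, D₂ = -1343
f is negative-definite; reduce −f:
−f: translate: b→17 (≡-31 mod 48), so (24,-31,24)→(24,17,17)
−f: flip: (24,17,17)→(17,-17,24)
−f: translate: b→17 (≡-17 mod 34), so (17,-17,24)→(17,17,24)
−f: reduced (well bottom): (17,17,24) with a≤c, −a<b≤a
flip sign back: reduced form of f is (-17,-17,-24)
g is negative-definite; reduce −g:
−g: translate: b→257 (≡7277 mod 1404), so (702,7277,18859)→(702,257,24)
−g: flip: (702,257,24)→(24,-257,702)
−g: translate: b→-17 (≡-257 mod 48), so (24,-257,702)→(24,-17,17)
−g: flip: (24,-17,17)→(17,17,24)
−g: reduced (well bottom): (17,17,24) with a≤c, −a<b≤a
flip sign back: reduced form of g is (-17,-17,-24)
reduced forms (-17, -17, -24) vs (-17, -17, -24) ⇒ equivalent

yes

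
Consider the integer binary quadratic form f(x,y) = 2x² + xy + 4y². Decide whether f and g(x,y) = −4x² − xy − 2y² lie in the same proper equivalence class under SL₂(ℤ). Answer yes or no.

D₁ = -31, D₂ = -31
f: reduced (well bottom): (2,1,4) with a≤c, −a<b≤a
g is negative-definite; reduce −g:
−g: flip: (4,1,2)→(2,-1,4)
−g: reduced (well bottom): (2,-1,4) with a≤c, −a<b≤a
flip sign back: reduced form of g is (-2,1,-4)
reduced forms (2, 1, 4) vs (-2, 1, -4) ⇒ inequivalent

no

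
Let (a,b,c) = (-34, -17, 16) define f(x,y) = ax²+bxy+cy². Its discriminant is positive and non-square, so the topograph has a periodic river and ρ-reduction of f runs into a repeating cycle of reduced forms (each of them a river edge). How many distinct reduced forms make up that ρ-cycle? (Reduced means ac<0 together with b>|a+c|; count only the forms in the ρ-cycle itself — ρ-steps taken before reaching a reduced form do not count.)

D = 2465, ⌊√D⌋ = 49
descent: ρ → (16,49,-1)  [lands on river]
river: ρ → (-1,49,16)
river: ρ → (16,47,-4)
river: ρ → (-4,49,4)
river: ρ → (4,47,-16)
river: ρ → (-16,49,1)
river: ρ → (1,49,-16)
river: ρ → (-16,47,4)
river: ρ → (4,49,-4)
river: ρ → (-4,47,16)
ρ-cycle length = 10 (tail of 1 descent step not counted)

10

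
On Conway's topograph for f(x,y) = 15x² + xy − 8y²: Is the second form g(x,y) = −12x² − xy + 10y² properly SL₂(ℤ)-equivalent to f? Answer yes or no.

D₁ = 481, D₂ = 481
river cycle of f (length 26): (-8, 15, 8), (8, 17, -6), (-6, 19, 5), (5, 21, -2), (-2, 19, 15), (15, 11, -6), (-6, 13, 13), (13, 13, -6), (-6, 11, 15), (15, 19, -2), … (16 more)
river cycle of g (length 30): (10, 21, -1), (-1, 21, 10), (10, 19, -3), (-3, 17, 16), (16, 15, -4), (-4, 17, 12), (12, 7, -9), (-9, 11, 10), (10, 9, -10), (-10, 11, 9), … (20 more)
cycles differ ⇒ inequivalent

no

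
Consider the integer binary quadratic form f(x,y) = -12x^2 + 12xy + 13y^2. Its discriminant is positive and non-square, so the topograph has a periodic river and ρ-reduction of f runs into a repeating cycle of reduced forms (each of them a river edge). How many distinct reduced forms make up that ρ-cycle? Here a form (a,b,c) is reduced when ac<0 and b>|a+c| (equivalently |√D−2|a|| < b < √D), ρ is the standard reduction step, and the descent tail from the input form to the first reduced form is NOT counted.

D = 768, ⌊√D⌋ = 27
river: ρ → (13,14,-11)
river: ρ → (-11,8,16)
river: ρ → (16,24,-3)
river: ρ → (-3,24,16)
river: ρ → (16,8,-11)
river: ρ → (-11,14,13)
river: ρ → (13,12,-12)
river: ρ → (-12,12,13)
ρ-cycle length = 8 (tail of 0 descent steps not counted)

8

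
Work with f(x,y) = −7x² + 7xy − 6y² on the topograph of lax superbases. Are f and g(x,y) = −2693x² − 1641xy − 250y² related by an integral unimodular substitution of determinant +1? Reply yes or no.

D₁ = -119, D₂ = -119
f is negative-definite; reduce −f:
−f: translate: b→7 (≡-7 mod 14), so (7,-7,6)→(7,7,6)
−f: flip: (7,7,6)→(6,-7,7)
−f: translate: b→5 (≡-7 mod 12), so (6,-7,7)→(6,5,6)
−f: reduced (well bottom): (6,5,6) with a≤c, −a<b≤a
flip sign back: reduced form of f is (-6,-5,-6)
g is negative-definite; reduce −g:
−g: flip: (2693,1641,250)→(250,-1641,2693)
−g: translate: b→-141 (≡-1641 mod 500), so (250,-1641,2693)→(250,-141,20)
−g: flip: (250,-141,20)→(20,141,250)
−g: translate: b→-19 (≡141 mod 40), so (20,141,250)→(20,-19,6)
−g: flip: (20,-19,6)→(6,19,20)
−g: translate: b→-5 (≡19 mod 12), so (6,19,20)→(6,-5,6)
−g: flip: (6,-5,6)→(6,5,6)
−g: reduced (well bottom): (6,5,6) with a≤c, −a<b≤a
flip sign back: reduced form of g is (-6,-5,-6)
reduced forms (-6, -5, -6) vs (-6, -5, -6) ⇒ equivalent

yes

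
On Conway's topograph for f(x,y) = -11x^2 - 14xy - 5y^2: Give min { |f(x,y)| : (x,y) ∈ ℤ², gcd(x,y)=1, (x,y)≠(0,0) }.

translate: b→-8 (≡14 mod 22), so (11,14,5)→(11,-8,2)
flip: (11,-8,2)→(2,8,11)
translate: b→0 (≡8 mod 4), so (2,8,11)→(2,0,3)
reduced (well bottom): (2,0,3) with a≤c, −a<b≤a
well minimum |f| = |-2| = 2 (negative-definite)

2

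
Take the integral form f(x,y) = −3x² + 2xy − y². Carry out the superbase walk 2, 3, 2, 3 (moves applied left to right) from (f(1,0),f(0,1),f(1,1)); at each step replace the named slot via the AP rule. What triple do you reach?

start (-3,-1,-2) = (f(1,0),f(0,1),f(1,1))
replace slot 2: 2·((-3)+(-2)) − (-1) = -9 → (-3,-9,-2)
replace slot 3: 2·((-3)+(-9)) − (-2) = -22 → (-3,-9,-22)
replace slot 2: 2·((-3)+(-22)) − (-9) = -41 → (-3,-41,-22)
replace slot 3: 2·((-3)+(-41)) − (-22) = -66 → (-3,-41,-66)

-3,-41,-66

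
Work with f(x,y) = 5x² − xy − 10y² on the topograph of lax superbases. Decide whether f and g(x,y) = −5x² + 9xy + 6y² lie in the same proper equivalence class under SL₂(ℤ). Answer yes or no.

D₁ = 201, D₂ = 201
river cycle of f (length 14): (5, 9, -6), (-6, 3, 8), (8, 13, -1), (-1, 13, 8), (8, 3, -6), (-6, 9, 5), (5, 11, -4), (-4, 13, 2), (2, 11, -10), (-10, 9, 3), … (4 more)
river cycle of g (length 14): (6, 3, -8), (-8, 13, 1), (1, 13, -8), (-8, 3, 6), (6, 9, -5), (-5, 11, 4), (4, 13, -2), (-2, 11, 10), (10, 9, -3), (-3, 9, 10), … (4 more)
cycles differ ⇒ inequivalent

no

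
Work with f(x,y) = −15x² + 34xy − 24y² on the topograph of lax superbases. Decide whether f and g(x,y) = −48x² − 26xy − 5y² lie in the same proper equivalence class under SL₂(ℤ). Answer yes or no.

D₁ = -284, D₂ = -284
f is negative-definite; reduce −f:
−f: translate: b→-4 (≡-34 mod 30), so (15,-34,24)→(15,-4,5)
−f: flip: (15,-4,5)→(5,4,15)
−f: reduced (well bottom): (5,4,15) with a≤c, −a<b≤a
flip sign back: reduced form of f is (-5,-4,-15)
g is negative-definite; reduce −g:
−g: flip: (48,26,5)→(5,-26,48)
−g: translate: b→4 (≡-26 mod 10), so (5,-26,48)→(5,4,15)
−g: reduced (well bottom): (5,4,15) with a≤c, −a<b≤a
flip sign back: reduced form of g is (-5,-4,-15)
reduced forms (-5, -4, -15) vs (-5, -4, -15) ⇒ equivalent

yes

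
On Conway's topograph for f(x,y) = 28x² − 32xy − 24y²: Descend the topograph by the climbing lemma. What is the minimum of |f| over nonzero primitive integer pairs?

descent: ρ → (-24,32,28)  [lands on river]
river: ρ → (28,24,-28)
river: ρ → (-28,32,24)
river: ρ → (24,16,-36)
river: ρ → (-36,56,4)
river: ρ → (4,56,-36)
river: ρ → (-36,16,24)
river: ρ → (24,32,-28)
river: ρ → (-28,24,28)
river: ρ → (28,32,-24)
river: ρ → (-24,16,36)
river: ρ → (36,56,-4)
river: ρ → (-4,56,36)
river: ρ → (36,16,-24)
closes: descent 1, river 14
min |a| on river = 4

4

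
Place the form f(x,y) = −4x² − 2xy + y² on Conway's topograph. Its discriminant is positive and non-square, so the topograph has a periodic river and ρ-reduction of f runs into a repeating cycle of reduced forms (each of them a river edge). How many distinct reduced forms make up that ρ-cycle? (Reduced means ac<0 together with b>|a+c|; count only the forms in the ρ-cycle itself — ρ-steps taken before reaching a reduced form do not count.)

D = 20, ⌊√D⌋ = 4
descent: ρ → (1,4,-1)  [lands on river]
river: ρ → (-1,4,1)
ρ-cycle length = 2 (tail of 1 descent step not counted)

2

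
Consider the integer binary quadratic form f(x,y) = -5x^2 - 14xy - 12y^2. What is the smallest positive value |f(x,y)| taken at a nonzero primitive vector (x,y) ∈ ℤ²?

translate: b→4 (≡14 mod 10), so (5,14,12)→(5,4,3)
flip: (5,4,3)→(3,-4,5)
translate: b→2 (≡-4 mod 6), so (3,-4,5)→(3,2,4)
reduced (well bottom): (3,2,4) with a≤c, −a<b≤a
well minimum |f| = |-3| = 3 (negative-definite)

3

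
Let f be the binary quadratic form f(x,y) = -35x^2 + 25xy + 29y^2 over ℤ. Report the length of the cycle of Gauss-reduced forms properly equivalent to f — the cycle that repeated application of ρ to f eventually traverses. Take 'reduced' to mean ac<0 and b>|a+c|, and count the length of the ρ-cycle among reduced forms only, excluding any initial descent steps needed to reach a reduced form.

D = 4685, ⌊√D⌋ = 68
river: ρ → (29,33,-31)
river: ρ → (-31,29,31)
river: ρ → (31,33,-29)
river: ρ → (-29,25,35)
river: ρ → (35,45,-19)
river: ρ → (-19,31,49)
river: ρ → (49,67,-1)
river: ρ → (-1,67,49)
river: ρ → (49,31,-19)
river: ρ → (-19,45,35)
river: ρ → (35,25,-29)
river: ρ → (-29,33,31)
river: ρ → (31,29,-31)
river: ρ → (-31,33,29)
river: ρ → (29,25,-35)
river: ρ → (-35,45,19)
river: ρ → (19,31,-49)
river: ρ → (-49,67,1)
river: ρ → (1,67,-49)
river: ρ → (-49,31,19)
river: ρ → (19,45,-35)
river: ρ → (-35,25,29)
ρ-cycle length = 22 (tail of 0 descent steps not counted)

22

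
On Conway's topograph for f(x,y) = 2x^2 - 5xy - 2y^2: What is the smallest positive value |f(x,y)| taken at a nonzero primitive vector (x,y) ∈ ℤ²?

descent: ρ → (-2,5,2)  [lands on river]
river: ρ → (2,3,-4)
river: ρ → (-4,5,1)
river: ρ → (1,5,-4)
river: ρ → (-4,3,2)
river: ρ → (2,5,-2)
river: ρ → (-2,3,4)
river: ρ → (4,5,-1)
river: ρ → (-1,5,4)
river: ρ → (4,3,-2)
closes: descent 1, river 10
min |a| on river = 1

1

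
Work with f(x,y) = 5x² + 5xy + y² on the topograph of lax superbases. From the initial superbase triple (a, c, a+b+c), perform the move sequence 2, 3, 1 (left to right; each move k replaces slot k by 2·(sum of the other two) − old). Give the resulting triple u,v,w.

start (5,1,11) = (f(1,0),f(0,1),f(1,1))
replace slot 2: 2·(5+11) − 1 = 31 → (5,31,11)
replace slot 3: 2·(5+31) − 11 = 61 → (5,31,61)
replace slot 1: 2·(31+61) − 5 = 179 → (179,31,61)

179,31,61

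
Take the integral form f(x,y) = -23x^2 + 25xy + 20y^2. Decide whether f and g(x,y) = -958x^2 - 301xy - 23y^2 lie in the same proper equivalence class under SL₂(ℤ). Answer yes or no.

D₁ = 2465, D₂ = 2465
river cycle of f (length 26): (20, 15, -28), (-28, 41, 7), (7, 43, -22), (-22, 45, 5), (5, 45, -22), (-22, 43, 7), (7, 41, -28), (-28, 15, 20), (20, 25, -23), (-23, 21, 22), … (16 more)
river cycle of g (length 26): (-23, 25, 20), (20, 15, -28), (-28, 41, 7), (7, 43, -22), (-22, 45, 5), (5, 45, -22), (-22, 43, 7), (7, 41, -28), (-28, 15, 20), (20, 25, -23), … (16 more)
cycles coincide ⇒ equivalent

yes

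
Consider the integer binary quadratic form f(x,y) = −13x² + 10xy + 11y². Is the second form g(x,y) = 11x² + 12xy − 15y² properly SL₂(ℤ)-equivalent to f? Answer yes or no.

D₁ = 672, D₂ = 804
discriminants differ ⇒ not SL₂(ℤ)-equivalent

no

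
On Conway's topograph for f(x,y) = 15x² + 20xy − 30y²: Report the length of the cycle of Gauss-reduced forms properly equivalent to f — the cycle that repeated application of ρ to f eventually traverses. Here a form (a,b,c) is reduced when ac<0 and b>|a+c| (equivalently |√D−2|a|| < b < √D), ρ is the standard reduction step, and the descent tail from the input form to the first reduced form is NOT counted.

D = 2200, ⌊√D⌋ = 46
river: ρ → (-30,40,5)
river: ρ → (5,40,-30)
river: ρ → (-30,20,15)
river: ρ → (15,40,-10)
river: ρ → (-10,40,15)
river: ρ → (15,20,-30)
ρ-cycle length = 6 (tail of 0 descent steps not counted)

6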